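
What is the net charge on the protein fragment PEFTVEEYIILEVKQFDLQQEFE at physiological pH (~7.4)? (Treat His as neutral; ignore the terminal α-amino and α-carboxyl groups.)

-6

Near pH 7.4, K and R contribute +1 each, D and E contribute −1 each, and every other side chain (His included, as stated) is uncharged.
Positive (K, R): K14 → +1.
Negative (D, E): E2, E6, E7, E12, D17, E21, E23 → −7.
Net charge = (+1) + (−7) = −6.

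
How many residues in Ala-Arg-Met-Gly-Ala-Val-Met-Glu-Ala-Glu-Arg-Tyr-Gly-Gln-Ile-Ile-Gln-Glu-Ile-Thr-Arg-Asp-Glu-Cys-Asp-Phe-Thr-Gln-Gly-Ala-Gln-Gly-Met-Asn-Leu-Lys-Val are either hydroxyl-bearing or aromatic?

4

Hydroxyl-bearing: S, T, Y. Aromatic: F, W, Y.
Hydroxyl-bearing residues here: Tyr12, Thr20, Thr27 (3).
Aromatic residues here: Tyr12, Phe26 (2).
Y is in both groups, so the 1 Y residue must not be double-counted.
Total = 3 + 2 − 1 = 4.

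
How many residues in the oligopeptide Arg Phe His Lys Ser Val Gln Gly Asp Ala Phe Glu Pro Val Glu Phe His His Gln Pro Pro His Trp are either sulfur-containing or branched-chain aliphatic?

2

Sulfur-containing: C, M. Branched-chain aliphatic: I, L, V.
Sulfur-containing residues here: none (0).
Branched-chain aliphatic residues here: Val6, Val14 (2).
The two groups share no amino acid, so total = 0 + 2 = 2.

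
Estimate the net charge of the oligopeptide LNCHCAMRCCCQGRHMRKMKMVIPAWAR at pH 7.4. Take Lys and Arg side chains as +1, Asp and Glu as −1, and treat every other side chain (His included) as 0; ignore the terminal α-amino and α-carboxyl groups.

Positive (K, R): R8, R14, R17, K18, K20, R28 → +6.
Negative (D, E): none → −0.
Net charge = (+6) + (−0) = +6.

+6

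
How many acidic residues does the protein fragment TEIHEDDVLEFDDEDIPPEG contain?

10

Only D (aspartate) and E (glutamate) carry a side-chain carboxylic acid.
Matching residues: E2, E5, D6, D7, E10, D12, D13, E14, D15, E19.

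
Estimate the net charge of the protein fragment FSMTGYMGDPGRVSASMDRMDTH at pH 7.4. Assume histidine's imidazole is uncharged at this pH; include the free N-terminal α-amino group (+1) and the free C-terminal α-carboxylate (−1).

Near pH 7.4, K and R contribute +1 each, D and E contribute −1 each, and every other side chain (His included, as stated) is uncharged.
Positive (K, R): R12, R19 → +2.
Negative (D, E): D9, D18, D21 → −3.
The N-terminus (+1) and C-terminus (−1) cancel.
Net charge = (+2) + (−3) = −1.

-1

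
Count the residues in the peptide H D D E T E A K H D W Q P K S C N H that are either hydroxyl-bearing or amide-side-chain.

Hydroxyl-bearing: S, T, Y. Amide-side-chain: N, Q.
Hydroxyl-bearing residues here: T5, S15 (2).
Amide-side-chain residues here: Q12, N17 (2).
The two groups share no amino acid, so total = 2 + 2 = 4.

4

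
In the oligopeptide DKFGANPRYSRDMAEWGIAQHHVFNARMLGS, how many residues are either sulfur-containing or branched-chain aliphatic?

5

Sulfur-containing: C, M. Branched-chain aliphatic: I, L, V.
Sulfur-containing residues here: M13, M28 (2).
Branched-chain aliphatic residues here: I18, V23, L29 (3).
The two groups share no amino acid, so total = 2 + 3 = 5.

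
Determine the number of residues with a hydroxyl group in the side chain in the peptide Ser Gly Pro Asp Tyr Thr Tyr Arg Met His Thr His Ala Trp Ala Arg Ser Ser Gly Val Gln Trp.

7

The –OH-bearing residues are Ser, Thr (aliphatic alcohols), and Tyr (phenol).
Matching residues: Ser1, Tyr5, Thr6, Tyr7, Thr11, Ser17, Ser18.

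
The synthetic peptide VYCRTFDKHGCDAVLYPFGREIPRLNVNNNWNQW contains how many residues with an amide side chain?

6

The amide-side-chain residues are Asn (N) and Gln (Q).
Matching residues: N26, N28, N29, N30, N32, Q33.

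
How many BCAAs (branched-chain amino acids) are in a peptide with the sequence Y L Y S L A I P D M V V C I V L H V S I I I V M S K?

13

V, L, and I make up the branched-chain aliphatic group.
Matching residues: L2, L5, I7, V11, V12, I14, V15, L16, V18, I20, I21, I22, V23.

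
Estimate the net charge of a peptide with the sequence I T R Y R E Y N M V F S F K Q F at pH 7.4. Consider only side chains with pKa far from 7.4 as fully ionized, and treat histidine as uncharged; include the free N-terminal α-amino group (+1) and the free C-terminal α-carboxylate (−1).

+2

At pH ~7.4 the Lys and Arg side chains are protonated (+1), the Asp and Glu side chains are deprotonated (−1), and with His taken as neutral all other side chains carry no charge.
Positive (K, R): R3, R5, K14 → +3.
Negative (D, E): E6 → −1.
The N-terminus (+1) and C-terminus (−1) cancel.
Net charge = (+3) + (−1) = +2.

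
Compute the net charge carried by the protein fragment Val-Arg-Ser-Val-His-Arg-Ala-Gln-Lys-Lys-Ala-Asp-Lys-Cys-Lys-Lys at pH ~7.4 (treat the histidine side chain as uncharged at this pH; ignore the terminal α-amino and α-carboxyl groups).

At pH ~7.4 the Lys and Arg side chains are protonated (+1), the Asp and Glu side chains are deprotonated (−1), and with His taken as neutral all other side chains carry no charge.
Positive (K, R): Arg2, Arg6, Lys9, Lys10, Lys13, Lys15, Lys16 → +7.
Negative (D, E): Asp12 → −1.
Net charge = (+7) + (−1) = +6.

+6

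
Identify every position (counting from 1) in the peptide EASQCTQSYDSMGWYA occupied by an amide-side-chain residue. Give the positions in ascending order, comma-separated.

The amide-side-chain residues are Asn (N) and Gln (Q).
Matching residues: Q4, Q7.

4, 7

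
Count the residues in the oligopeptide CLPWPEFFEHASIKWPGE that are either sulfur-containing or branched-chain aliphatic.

Sulfur-containing: C, M. Branched-chain aliphatic: I, L, V.
Sulfur-containing residues here: C1 (1).
Branched-chain aliphatic residues here: L2, I13 (2).
The two groups share no amino acid, so total = 1 + 2 = 3.

3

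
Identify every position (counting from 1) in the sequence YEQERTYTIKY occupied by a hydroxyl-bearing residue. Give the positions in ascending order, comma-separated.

1, 6, 7, 8, 11

Serine (S), threonine (T), and tyrosine (Y) each carry a hydroxyl group on the side chain.
Matching residues: Y1, T6, Y7, T8, Y11.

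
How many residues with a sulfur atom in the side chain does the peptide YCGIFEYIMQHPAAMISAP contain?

Cysteine (C, thiol) and methionine (M, thioether) are the two sulfur-containing amino acids.
Matching residues: C2, M9, M15.

3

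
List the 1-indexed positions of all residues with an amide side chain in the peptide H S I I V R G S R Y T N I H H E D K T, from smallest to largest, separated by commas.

12

The amide-side-chain residues are Asn (N) and Gln (Q).
Matching residues: N12.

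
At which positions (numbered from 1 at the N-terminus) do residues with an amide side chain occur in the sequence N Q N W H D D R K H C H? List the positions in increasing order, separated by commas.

Asparagine (N) and glutamine (Q) have uncharged amide side chains.
Matching residues: N1, Q2, N3.

1, 2, 3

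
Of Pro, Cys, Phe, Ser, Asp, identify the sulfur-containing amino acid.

The sulfur-bearing residues are cysteine (–SH) and methionine (–S–CH₃).
Of the listed options, only Cys belongs to this group.

Cys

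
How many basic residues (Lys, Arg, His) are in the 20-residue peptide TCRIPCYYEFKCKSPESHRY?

Matching residues: R3, K11, K13, H18, R19.

5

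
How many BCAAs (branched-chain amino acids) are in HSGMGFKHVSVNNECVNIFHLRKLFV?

7

V, L, and I make up the branched-chain aliphatic group.
Matching residues: V9, V11, V16, I18, L21, L24, V26.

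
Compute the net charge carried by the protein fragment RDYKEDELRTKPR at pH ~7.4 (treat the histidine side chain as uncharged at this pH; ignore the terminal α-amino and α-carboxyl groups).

Near pH 7.4, K and R contribute +1 each, D and E contribute −1 each, and every other side chain (His included, as stated) is uncharged.
Positive (K, R): R1, K4, R9, K11, R13 → +5.
Negative (D, E): D2, E5, D6, E7 → −4.
Net charge = (+5) + (−4) = +1.

+1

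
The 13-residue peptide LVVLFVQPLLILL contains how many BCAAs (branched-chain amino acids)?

10

Valine (V), leucine (L), and isoleucine (I) are the branched-chain amino acids.
Matching residues: L1, V2, V3, L4, V6, L9, L10, I11, L12, L13.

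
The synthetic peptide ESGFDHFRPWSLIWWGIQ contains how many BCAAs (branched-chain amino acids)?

3

The BCAAs are Val, Leu, and Ile — aliphatic side chains with a branch point.
Matching residues: L12, I13, I17.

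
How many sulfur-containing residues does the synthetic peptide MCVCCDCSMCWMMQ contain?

9

Only Cys (C) and Met (M) have a sulfur atom in the side chain.
Matching residues: M1, C2, C4, C5, C7, M9, C10, M12, M13.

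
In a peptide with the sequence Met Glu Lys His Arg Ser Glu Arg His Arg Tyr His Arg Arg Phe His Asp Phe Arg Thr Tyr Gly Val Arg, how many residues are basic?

12

Lysine (K), arginine (R), and histidine (H) have basic, nitrogen-containing side chains.
Matching residues: Lys3, His4, Arg5, Arg8, His9, Arg10, His12, Arg13, Arg14, His16, Arg19, Arg24.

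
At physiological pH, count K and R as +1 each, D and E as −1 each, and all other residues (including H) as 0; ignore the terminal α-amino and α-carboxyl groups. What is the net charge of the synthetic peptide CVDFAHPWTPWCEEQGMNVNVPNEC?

Positive (K, R): none → +0.
Negative (D, E): D3, E13, E14, E24 → −4.
Net charge = (+0) + (−4) = −4.

-4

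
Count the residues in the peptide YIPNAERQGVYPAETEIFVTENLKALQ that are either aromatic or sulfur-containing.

Aromatic: F, W, Y. Sulfur-containing: C, M.
Aromatic residues here: Y1, Y11, F18 (3).
Sulfur-containing residues here: none (0).
The two groups share no amino acid, so total = 3 + 0 = 3.

3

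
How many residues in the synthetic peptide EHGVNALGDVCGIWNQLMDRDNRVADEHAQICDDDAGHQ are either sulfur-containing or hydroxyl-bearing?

3

Sulfur-containing: C, M. Hydroxyl-bearing: S, T, Y.
Sulfur-containing residues here: C11, M18, C32 (3).
Hydroxyl-bearing residues here: none (0).
The two groups share no amino acid, so total = 3 + 0 = 3.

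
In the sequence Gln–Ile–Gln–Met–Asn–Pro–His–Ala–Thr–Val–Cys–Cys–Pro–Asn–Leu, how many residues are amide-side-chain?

4

The amide-side-chain residues are Asn (N) and Gln (Q).
Matching residues: Gln1, Gln3, Asn5, Asn14.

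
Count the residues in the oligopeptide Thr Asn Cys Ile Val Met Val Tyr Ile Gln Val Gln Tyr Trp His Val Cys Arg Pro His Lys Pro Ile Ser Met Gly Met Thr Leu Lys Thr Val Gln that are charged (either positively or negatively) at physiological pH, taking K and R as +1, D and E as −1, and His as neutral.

Charged side chains at pH ~7.4: K, R (positive); D, E (negative).
Matching residues: Arg18, Lys21, Lys30.

3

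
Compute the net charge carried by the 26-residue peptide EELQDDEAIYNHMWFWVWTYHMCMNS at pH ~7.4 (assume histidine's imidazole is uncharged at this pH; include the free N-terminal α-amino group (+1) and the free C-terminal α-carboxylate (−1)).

-5

The side chains ionized at physiological pH are Lys/Arg (+1) and Asp/Glu (−1); with His treated as neutral, nothing else contributes.
Positive (K, R): none → +0.
Negative (D, E): E1, E2, D5, D6, E7 → −5.
The N-terminus (+1) and C-terminus (−1) cancel.
Net charge = (+0) + (−5) = −5.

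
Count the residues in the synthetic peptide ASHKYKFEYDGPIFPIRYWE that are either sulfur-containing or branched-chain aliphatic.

Sulfur-containing: C, M. Branched-chain aliphatic: I, L, V.
Sulfur-containing residues here: none (0).
Branched-chain aliphatic residues here: I13, I16 (2).
The two groups share no amino acid, so total = 0 + 2 = 2.

2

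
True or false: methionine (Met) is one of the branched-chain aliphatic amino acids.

Valine (V), leucine (L), and isoleucine (I) are the branched-chain amino acids.
Methionine is not in this group.

False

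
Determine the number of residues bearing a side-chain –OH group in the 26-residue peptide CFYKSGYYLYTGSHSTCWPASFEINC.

Serine (S), threonine (T), and tyrosine (Y) each carry a hydroxyl group on the side chain.
Matching residues: Y3, S5, Y7, Y8, Y10, T11, S13, S15, T16, S21.

10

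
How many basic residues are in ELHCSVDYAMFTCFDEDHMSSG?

2

The basic amino acids are Lys (K), Arg (R), and His (H).
Matching residues: H3, H18.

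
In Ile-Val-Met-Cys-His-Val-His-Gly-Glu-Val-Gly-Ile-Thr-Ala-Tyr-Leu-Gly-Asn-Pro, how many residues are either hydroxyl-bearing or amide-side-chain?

3

Hydroxyl-bearing: S, T, Y. Amide-side-chain: N, Q.
Hydroxyl-bearing residues here: Thr13, Tyr15 (2).
Amide-side-chain residues here: Asn18 (1).
The two groups share no amino acid, so total = 2 + 1 = 3.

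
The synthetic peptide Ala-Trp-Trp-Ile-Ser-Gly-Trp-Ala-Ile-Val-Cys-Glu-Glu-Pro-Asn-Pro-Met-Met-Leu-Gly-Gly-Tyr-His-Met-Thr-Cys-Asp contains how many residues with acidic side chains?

3

Only D (aspartate) and E (glutamate) carry a side-chain carboxylic acid.
Matching residues: Glu12, Glu13, Asp27.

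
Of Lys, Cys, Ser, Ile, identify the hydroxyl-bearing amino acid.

S, T, and Y are the three residues with a side-chain hydroxyl.
Of the listed options, only Ser belongs to this group.

Ser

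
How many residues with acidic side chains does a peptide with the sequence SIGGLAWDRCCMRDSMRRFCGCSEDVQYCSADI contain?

5

The acidic residues are Asp (D) and Glu (E), whose side chains end in a carboxylate group.
Matching residues: D8, D14, E24, D25, D32.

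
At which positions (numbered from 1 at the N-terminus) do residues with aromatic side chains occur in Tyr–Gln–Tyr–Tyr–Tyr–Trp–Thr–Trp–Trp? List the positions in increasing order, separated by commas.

F, W, and Y each carry an aromatic ring on the side chain.
Matching residues: Tyr1, Tyr3, Tyr4, Tyr5, Trp6, Trp8, Trp9.

1, 3, 4, 5, 6, 8, 9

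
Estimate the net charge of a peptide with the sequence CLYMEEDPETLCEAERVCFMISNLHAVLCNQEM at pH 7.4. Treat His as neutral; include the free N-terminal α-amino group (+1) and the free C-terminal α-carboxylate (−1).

Near pH 7.4, K and R contribute +1 each, D and E contribute −1 each, and every other side chain (His included, as stated) is uncharged.
Positive (K, R): R16 → +1.
Negative (D, E): E5, E6, D7, E9, E13, E15, E32 → −7.
The N-terminus (+1) and C-terminus (−1) cancel.
Net charge = (+1) + (−7) = −6.

-6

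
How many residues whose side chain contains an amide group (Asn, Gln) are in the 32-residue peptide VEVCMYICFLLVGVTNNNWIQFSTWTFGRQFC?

Matching residues: N16, N17, N18, Q21, Q30.

5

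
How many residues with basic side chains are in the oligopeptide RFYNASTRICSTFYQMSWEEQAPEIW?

The basic amino acids are Lys (K), Arg (R), and His (H).
Matching residues: R1, R8.

2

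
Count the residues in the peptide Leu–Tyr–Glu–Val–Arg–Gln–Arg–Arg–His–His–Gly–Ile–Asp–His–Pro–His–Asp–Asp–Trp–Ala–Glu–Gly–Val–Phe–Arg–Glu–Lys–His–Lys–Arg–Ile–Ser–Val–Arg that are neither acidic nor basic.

Acidic: D, E. Basic: K, R, H. All other residues are neither.
Matching residues: Leu1, Tyr2, Val4, Gln6, Gly11, Ile12, Pro15, Trp19, Ala20, Gly22, Val23, Phe24, Ile31, Ser32, Val33.

15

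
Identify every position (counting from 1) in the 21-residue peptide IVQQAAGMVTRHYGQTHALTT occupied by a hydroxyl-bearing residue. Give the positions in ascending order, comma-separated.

10, 13, 16, 20, 21

S, T, and Y are the three residues with a side-chain hydroxyl.
Matching residues: T10, Y13, T16, T20, T21.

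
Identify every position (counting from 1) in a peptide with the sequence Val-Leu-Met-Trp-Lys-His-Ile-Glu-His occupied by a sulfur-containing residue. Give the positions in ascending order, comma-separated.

Only Cys (C) and Met (M) have a sulfur atom in the side chain.
Matching residues: Met3.

3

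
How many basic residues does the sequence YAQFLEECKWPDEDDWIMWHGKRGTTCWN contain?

Lysine (K), arginine (R), and histidine (H) have basic, nitrogen-containing side chains.
Matching residues: K9, H20, K22, R23.

4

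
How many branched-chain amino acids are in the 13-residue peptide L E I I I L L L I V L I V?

The BCAAs are Val, Leu, and Ile — aliphatic side chains with a branch point.
Matching residues: L1, I3, I4, I5, L6, L7, L8, I9, V10, L11, I12, V13.

12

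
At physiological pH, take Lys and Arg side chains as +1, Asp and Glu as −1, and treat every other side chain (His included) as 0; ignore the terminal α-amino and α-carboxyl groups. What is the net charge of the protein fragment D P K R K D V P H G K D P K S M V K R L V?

Positive (K, R): K3, R4, K5, K11, K14, K18, R19 → +7.
Negative (D, E): D1, D6, D12 → −3.
Net charge = (+7) + (−3) = +4.

+4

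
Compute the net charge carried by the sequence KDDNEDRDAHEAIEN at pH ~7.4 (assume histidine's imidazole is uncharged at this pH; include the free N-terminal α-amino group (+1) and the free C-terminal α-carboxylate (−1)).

The side chains ionized at physiological pH are Lys/Arg (+1) and Asp/Glu (−1); with His treated as neutral, nothing else contributes.
Positive (K, R): K1, R7 → +2.
Negative (D, E): D2, D3, E5, D6, D8, E11, E14 → −7.
The N-terminus (+1) and C-terminus (−1) cancel.
Net charge = (+2) + (−7) = −5.

-5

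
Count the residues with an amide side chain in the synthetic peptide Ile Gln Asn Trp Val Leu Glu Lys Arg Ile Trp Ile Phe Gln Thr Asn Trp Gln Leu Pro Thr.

The amide-side-chain residues are Asn (N) and Gln (Q).
Matching residues: Gln2, Asn3, Gln14, Asn16, Gln18.

5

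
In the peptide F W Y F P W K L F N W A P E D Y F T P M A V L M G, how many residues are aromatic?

The aromatic amino acids are Phe (F, benzyl), Trp (W, indole), and Tyr (Y, phenol).
Matching residues: F1, W2, Y3, F4, W6, F9, W11, Y16, F17.

9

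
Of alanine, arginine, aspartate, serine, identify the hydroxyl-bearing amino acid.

serine

S, T, and Y are the three residues with a side-chain hydroxyl.
Of the listed options, only serine belongs to this group.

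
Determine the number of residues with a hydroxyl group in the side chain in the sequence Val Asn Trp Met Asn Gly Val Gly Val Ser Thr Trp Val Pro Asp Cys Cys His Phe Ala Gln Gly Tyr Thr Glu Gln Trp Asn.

4

Serine (S), threonine (T), and tyrosine (Y) each carry a hydroxyl group on the side chain.
Matching residues: Ser10, Thr11, Tyr23, Thr24.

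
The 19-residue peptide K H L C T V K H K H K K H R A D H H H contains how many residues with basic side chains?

K, R, and H are the three residues with basic side chains (ε-amine, guanidinium, and imidazole respectively).
Matching residues: K1, H2, K7, H8, K9, H10, K11, K12, H13, R14, H17, H18, H19.

13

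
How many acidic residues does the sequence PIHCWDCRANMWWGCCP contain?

1

The acidic residues are Asp (D) and Glu (E), whose side chains end in a carboxylate group.
Matching residues: D6.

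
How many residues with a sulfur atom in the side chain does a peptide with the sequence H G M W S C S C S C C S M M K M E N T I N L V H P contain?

8

The sulfur-bearing residues are cysteine (–SH) and methionine (–S–CH₃).
Matching residues: M3, C6, C8, C10, C11, M13, M14, M16.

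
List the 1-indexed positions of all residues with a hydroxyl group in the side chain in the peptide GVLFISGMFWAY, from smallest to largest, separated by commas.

6, 12

The –OH-bearing residues are Ser, Thr (aliphatic alcohols), and Tyr (phenol).
Matching residues: S6, Y12.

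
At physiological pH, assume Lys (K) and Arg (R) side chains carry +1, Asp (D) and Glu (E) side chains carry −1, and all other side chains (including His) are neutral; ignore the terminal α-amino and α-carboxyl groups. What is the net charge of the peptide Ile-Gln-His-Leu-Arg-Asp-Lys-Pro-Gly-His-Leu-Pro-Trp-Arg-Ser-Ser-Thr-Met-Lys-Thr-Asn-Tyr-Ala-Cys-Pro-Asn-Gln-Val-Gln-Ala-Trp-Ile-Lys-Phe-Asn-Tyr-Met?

+4

Positive (K, R): Arg5, Lys7, Arg14, Lys19, Lys33 → +5.
Negative (D, E): Asp6 → −1.
Net charge = (+5) + (−1) = +4.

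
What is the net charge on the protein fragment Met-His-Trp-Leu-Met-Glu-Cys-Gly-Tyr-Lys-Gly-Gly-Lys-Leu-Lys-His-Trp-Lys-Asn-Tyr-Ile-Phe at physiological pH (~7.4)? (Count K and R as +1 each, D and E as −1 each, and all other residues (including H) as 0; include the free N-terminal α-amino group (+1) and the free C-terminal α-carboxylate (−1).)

+3

Positive (K, R): Lys10, Lys13, Lys15, Lys18 → +4.
Negative (D, E): Glu6 → −1.
The N-terminus (+1) and C-terminus (−1) cancel.
Net charge = (+4) + (−1) = +3.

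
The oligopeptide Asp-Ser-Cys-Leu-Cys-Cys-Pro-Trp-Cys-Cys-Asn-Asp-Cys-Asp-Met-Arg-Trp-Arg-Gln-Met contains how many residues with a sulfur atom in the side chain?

Cysteine (C, thiol) and methionine (M, thioether) are the two sulfur-containing amino acids.
Matching residues: Cys3, Cys5, Cys6, Cys9, Cys10, Cys13, Met15, Met20.

8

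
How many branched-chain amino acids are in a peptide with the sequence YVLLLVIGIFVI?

V, L, and I make up the branched-chain aliphatic group.
Matching residues: V2, L3, L4, L5, V6, I7, I9, V11, I12.

9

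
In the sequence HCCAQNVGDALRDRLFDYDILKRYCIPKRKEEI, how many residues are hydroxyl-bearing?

S, T, and Y are the three residues with a side-chain hydroxyl.
Matching residues: Y18, Y24.

2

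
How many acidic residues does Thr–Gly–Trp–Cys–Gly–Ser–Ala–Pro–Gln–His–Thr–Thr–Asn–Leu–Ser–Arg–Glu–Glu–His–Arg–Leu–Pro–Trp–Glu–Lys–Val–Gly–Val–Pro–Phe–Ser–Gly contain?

The acidic residues are Asp (D) and Glu (E), whose side chains end in a carboxylate group.
Matching residues: Glu17, Glu18, Glu24.

3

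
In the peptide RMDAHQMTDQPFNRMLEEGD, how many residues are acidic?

Only D (aspartate) and E (glutamate) carry a side-chain carboxylic acid.
Matching residues: D3, D9, E17, E18, D20.

5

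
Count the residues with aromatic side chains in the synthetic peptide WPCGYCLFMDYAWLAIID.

Phenylalanine (F), tryptophan (W), and tyrosine (Y) have aromatic ring side chains.
Matching residues: W1, Y5, F8, Y11, W13.

5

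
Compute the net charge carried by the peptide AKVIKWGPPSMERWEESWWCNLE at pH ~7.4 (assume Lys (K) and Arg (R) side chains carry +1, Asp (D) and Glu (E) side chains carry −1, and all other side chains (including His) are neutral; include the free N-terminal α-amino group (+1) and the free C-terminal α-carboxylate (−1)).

-1

Positive (K, R): K2, K5, R13 → +3.
Negative (D, E): E12, E15, E16, E23 → −4.
The N-terminus (+1) and C-terminus (−1) cancel.
Net charge = (+3) + (−4) = −1.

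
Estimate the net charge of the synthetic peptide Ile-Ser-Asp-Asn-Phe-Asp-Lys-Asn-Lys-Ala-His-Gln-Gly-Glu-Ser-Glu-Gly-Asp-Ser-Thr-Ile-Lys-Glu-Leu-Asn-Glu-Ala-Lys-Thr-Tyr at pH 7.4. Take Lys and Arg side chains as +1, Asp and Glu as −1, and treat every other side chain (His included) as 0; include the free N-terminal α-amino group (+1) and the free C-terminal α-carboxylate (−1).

Positive (K, R): Lys7, Lys9, Lys22, Lys28 → +4.
Negative (D, E): Asp3, Asp6, Glu14, Glu16, Asp18, Glu23, Glu26 → −7.
The N-terminus (+1) and C-terminus (−1) cancel.
Net charge = (+4) + (−7) = −3.

-3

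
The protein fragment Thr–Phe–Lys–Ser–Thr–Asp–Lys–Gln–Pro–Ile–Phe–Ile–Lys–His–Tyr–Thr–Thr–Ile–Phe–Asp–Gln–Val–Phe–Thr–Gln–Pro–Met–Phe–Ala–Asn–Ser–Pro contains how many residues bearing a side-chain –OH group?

8

Serine (S), threonine (T), and tyrosine (Y) each carry a hydroxyl group on the side chain.
Matching residues: Thr1, Ser4, Thr5, Tyr15, Thr16, Thr17, Thr24, Ser31.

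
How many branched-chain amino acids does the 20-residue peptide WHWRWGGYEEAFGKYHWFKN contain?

Valine (V), leucine (L), and isoleucine (I) are the branched-chain amino acids.
None of the 20 residues belong to this group.

0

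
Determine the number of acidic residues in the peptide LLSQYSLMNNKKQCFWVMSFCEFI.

1

Only D (aspartate) and E (glutamate) carry a side-chain carboxylic acid.
Matching residues: E22.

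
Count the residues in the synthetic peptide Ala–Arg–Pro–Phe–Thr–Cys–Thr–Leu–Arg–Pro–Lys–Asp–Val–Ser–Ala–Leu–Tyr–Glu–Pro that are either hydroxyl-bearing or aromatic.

5

Hydroxyl-bearing: S, T, Y. Aromatic: F, W, Y.
Hydroxyl-bearing residues here: Thr5, Thr7, Ser14, Tyr17 (4).
Aromatic residues here: Phe4, Tyr17 (2).
Y is in both groups, so the 1 Y residue must not be double-counted.
Total = 4 + 2 − 1 = 5.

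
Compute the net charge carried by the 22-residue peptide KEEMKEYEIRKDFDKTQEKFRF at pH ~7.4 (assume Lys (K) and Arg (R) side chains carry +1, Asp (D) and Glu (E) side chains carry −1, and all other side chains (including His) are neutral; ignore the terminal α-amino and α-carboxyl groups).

0

Positive (K, R): K1, K5, R10, K11, K15, K19, R21 → +7.
Negative (D, E): E2, E3, E6, E8, D12, D14, E18 → −7.
Net charge = (+7) + (−7) = 0.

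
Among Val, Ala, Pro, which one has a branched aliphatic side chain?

V, L, and I make up the branched-chain aliphatic group.
Of the listed options, only Val belongs to this group.

Val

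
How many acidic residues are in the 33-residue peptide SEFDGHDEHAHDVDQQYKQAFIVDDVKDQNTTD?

Only D (aspartate) and E (glutamate) carry a side-chain carboxylic acid.
Matching residues: E2, D4, D7, E8, D12, D14, D24, D25, D28, D33.

10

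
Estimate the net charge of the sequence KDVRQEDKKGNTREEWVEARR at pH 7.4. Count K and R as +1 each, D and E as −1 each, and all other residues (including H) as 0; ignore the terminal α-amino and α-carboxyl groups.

Positive (K, R): K1, R4, K8, K9, R13, R20, R21 → +7.
Negative (D, E): D2, E6, D7, E14, E15, E18 → −6.
Net charge = (+7) + (−6) = +1.

+1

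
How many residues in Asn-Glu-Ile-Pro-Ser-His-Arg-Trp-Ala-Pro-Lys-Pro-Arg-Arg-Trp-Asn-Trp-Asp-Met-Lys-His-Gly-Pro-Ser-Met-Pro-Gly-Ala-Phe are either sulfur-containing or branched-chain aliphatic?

Sulfur-containing: C, M. Branched-chain aliphatic: I, L, V.
Sulfur-containing residues here: Met19, Met25 (2).
Branched-chain aliphatic residues here: Ile3 (1).
The two groups share no amino acid, so total = 2 + 1 = 3.

3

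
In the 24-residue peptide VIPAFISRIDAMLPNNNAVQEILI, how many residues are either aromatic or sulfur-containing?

Aromatic: F, W, Y. Sulfur-containing: C, M.
Aromatic residues here: F5 (1).
Sulfur-containing residues here: M12 (1).
The two groups share no amino acid, so total = 1 + 1 = 2.

2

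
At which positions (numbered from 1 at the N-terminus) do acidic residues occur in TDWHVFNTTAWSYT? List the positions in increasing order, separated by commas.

2

The acidic residues are Asp (D) and Glu (E), whose side chains end in a carboxylate group.
Matching residues: D2.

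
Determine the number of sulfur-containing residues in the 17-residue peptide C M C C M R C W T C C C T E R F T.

Cysteine (C, thiol) and methionine (M, thioether) are the two sulfur-containing amino acids.
Matching residues: C1, M2, C3, C4, M5, C7, C10, C11, C12.

9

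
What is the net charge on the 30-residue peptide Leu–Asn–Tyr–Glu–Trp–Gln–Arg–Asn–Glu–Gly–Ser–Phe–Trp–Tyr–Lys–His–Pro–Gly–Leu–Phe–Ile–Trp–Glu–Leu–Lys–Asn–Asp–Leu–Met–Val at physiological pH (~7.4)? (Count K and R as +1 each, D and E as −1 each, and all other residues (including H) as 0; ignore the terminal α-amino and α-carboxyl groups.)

Positive (K, R): Arg7, Lys15, Lys25 → +3.
Negative (D, E): Glu4, Glu9, Glu23, Asp27 → −4.
Net charge = (+3) + (−4) = −1.

-1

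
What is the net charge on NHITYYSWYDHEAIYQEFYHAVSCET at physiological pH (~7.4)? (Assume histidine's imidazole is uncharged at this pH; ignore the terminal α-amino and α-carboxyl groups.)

At pH ~7.4 the Lys and Arg side chains are protonated (+1), the Asp and Glu side chains are deprotonated (−1), and with His taken as neutral all other side chains carry no charge.
Positive (K, R): none → +0.
Negative (D, E): D10, E12, E17, E25 → −4.
Net charge = (+0) + (−4) = −4.

-4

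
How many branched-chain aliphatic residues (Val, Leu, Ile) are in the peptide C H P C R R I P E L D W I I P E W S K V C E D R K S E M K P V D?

6

Matching residues: I7, L10, I13, I14, V20, V31.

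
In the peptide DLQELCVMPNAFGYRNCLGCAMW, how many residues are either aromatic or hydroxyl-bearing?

3

Aromatic: F, W, Y. Hydroxyl-bearing: S, T, Y.
Aromatic residues here: F12, Y14, W23 (3).
Hydroxyl-bearing residues here: Y14 (1).
Y is in both groups, so the 1 Y residue must not be double-counted.
Total = 3 + 1 − 1 = 3.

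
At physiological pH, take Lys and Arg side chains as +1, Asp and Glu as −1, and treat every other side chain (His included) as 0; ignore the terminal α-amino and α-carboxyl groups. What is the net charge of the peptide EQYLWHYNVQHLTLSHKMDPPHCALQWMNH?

-1

Positive (K, R): K17 → +1.
Negative (D, E): E1, D19 → −2.
Net charge = (+1) + (−2) = −1.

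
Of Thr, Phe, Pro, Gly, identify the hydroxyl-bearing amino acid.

Serine (S), threonine (T), and tyrosine (Y) each carry a hydroxyl group on the side chain.
Of the listed options, only Thr belongs to this group.

Thr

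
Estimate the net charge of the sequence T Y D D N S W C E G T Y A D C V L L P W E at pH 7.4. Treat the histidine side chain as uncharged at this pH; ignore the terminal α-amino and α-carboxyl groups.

The side chains ionized at physiological pH are Lys/Arg (+1) and Asp/Glu (−1); with His treated as neutral, nothing else contributes.
Positive (K, R): none → +0.
Negative (D, E): D3, D4, E9, D14, E21 → −5.
Net charge = (+0) + (−5) = −5.

-5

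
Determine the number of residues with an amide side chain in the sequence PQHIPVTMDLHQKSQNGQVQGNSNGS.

8

Only N (asparagine) and Q (glutamine) carry a side-chain carboxamide.
Matching residues: Q2, Q12, Q15, N16, Q18, Q20, N22, N24.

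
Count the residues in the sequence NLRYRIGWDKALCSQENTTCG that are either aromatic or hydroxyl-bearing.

5

Aromatic: F, W, Y. Hydroxyl-bearing: S, T, Y.
Aromatic residues here: Y4, W8 (2).
Hydroxyl-bearing residues here: Y4, S14, T18, T19 (4).
Y is in both groups, so the 1 Y residue must not be double-counted.
Total = 2 + 4 − 1 = 5.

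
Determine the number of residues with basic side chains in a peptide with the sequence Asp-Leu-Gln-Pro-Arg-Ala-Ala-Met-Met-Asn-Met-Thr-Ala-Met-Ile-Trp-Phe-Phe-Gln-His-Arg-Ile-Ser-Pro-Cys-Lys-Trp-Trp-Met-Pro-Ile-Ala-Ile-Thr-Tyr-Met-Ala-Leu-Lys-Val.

5

The basic amino acids are Lys (K), Arg (R), and His (H).
Matching residues: Arg5, His20, Arg21, Lys26, Lys39.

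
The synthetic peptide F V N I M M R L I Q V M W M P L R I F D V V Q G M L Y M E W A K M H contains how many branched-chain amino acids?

10

V, L, and I make up the branched-chain aliphatic group.
Matching residues: V2, I4, L8, I9, V11, L16, I18, V21, V22, L26.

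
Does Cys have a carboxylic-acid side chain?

No

The acidic residues are Asp (D) and Glu (E), whose side chains end in a carboxylate group.
Cysteine is not in this group.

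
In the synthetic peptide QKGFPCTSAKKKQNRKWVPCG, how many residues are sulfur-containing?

Cysteine (C, thiol) and methionine (M, thioether) are the two sulfur-containing amino acids.
Matching residues: C6, C20.

2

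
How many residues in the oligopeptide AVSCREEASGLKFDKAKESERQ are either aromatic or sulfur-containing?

2

Aromatic: F, W, Y. Sulfur-containing: C, M.
Aromatic residues here: F13 (1).
Sulfur-containing residues here: C4 (1).
The two groups share no amino acid, so total = 1 + 1 = 2.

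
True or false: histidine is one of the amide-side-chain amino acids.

False

Only N (asparagine) and Q (glutamine) carry a side-chain carboxamide.
Histidine is not in this group.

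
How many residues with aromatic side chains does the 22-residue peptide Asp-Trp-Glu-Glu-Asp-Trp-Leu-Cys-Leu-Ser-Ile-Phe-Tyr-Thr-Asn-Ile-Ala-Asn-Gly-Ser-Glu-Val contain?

F, W, and Y each carry an aromatic ring on the side chain.
Matching residues: Trp2, Trp6, Phe12, Tyr13.

4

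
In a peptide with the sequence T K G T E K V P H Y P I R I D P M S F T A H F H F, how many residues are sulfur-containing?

1

Cysteine (C, thiol) and methionine (M, thioether) are the two sulfur-containing amino acids.
Matching residues: M17.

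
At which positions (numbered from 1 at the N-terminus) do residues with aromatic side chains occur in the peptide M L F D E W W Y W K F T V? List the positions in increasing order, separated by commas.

3, 6, 7, 8, 9, 11

The aromatic amino acids are Phe (F, benzyl), Trp (W, indole), and Tyr (Y, phenol).
Matching residues: F3, W6, W7, Y8, W9, F11.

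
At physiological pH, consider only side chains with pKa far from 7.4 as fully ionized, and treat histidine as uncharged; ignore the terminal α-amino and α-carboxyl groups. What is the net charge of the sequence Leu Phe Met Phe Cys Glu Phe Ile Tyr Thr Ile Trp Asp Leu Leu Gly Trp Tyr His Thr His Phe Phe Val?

Near pH 7.4, K and R contribute +1 each, D and E contribute −1 each, and every other side chain (His included, as stated) is uncharged.
Positive (K, R): none → +0.
Negative (D, E): Glu6, Asp13 → −2.
Net charge = (+0) + (−2) = −2.

-2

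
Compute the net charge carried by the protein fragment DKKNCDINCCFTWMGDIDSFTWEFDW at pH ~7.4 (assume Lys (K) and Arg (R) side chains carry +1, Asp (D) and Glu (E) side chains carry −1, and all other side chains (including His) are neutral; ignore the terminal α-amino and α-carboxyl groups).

Positive (K, R): K2, K3 → +2.
Negative (D, E): D1, D6, D16, D18, E23, D25 → −6.
Net charge = (+2) + (−6) = −4.

-4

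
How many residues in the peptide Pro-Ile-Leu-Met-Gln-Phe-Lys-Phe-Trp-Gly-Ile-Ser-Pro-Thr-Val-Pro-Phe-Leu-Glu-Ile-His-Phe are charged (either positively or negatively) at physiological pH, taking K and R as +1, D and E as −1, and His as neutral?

2

Charged side chains at pH ~7.4: K, R (positive); D, E (negative).
Matching residues: Lys7, Glu19.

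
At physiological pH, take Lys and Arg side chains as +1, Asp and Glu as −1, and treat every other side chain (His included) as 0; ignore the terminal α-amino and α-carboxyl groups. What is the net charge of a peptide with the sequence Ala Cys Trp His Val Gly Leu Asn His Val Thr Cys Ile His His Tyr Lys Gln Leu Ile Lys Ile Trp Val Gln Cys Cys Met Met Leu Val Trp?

Positive (K, R): Lys17, Lys21 → +2.
Negative (D, E): none → −0.
Net charge = (+2) + (−0) = +2.

+2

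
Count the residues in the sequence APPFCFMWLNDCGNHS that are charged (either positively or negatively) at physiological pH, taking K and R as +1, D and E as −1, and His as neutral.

Charged side chains at pH ~7.4: K, R (positive); D, E (negative).
Matching residues: D11.

1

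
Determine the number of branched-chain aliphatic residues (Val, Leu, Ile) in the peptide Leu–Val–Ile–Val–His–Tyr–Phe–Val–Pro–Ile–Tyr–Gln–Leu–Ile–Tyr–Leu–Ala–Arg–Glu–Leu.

10

Matching residues: Leu1, Val2, Ile3, Val4, Val8, Ile10, Leu13, Ile14, Leu16, Leu20.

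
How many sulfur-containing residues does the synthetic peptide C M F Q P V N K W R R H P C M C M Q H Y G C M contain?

8

Cysteine (C, thiol) and methionine (M, thioether) are the two sulfur-containing amino acids.
Matching residues: C1, M2, C14, M15, C16, M17, C22, M23.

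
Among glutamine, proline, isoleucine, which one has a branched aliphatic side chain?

V, L, and I make up the branched-chain aliphatic group.
Of the listed options, only isoleucine belongs to this group.

isoleucine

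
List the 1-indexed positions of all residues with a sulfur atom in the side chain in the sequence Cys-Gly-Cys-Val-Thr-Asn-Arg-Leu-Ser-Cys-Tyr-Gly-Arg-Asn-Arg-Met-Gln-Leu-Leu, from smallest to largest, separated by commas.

1, 3, 10, 16

The sulfur-bearing residues are cysteine (–SH) and methionine (–S–CH₃).
Matching residues: Cys1, Cys3, Cys10, Met16.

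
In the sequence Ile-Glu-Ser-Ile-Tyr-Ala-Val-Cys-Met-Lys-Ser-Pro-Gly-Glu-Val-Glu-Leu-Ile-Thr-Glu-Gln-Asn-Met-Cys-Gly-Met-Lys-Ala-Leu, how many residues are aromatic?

1

The aromatic amino acids are Phe (F, benzyl), Trp (W, indole), and Tyr (Y, phenol).
Matching residues: Tyr5.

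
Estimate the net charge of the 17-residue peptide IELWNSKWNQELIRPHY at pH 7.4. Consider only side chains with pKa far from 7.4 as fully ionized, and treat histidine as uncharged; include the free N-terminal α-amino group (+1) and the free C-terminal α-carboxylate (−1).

The side chains ionized at physiological pH are Lys/Arg (+1) and Asp/Glu (−1); with His treated as neutral, nothing else contributes.
Positive (K, R): K7, R14 → +2.
Negative (D, E): E2, E11 → −2.
The N-terminus (+1) and C-terminus (−1) cancel.
Net charge = (+2) + (−2) = 0.

0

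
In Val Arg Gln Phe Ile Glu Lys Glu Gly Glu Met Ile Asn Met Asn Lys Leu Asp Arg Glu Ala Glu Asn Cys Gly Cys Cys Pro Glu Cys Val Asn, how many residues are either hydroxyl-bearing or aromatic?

Hydroxyl-bearing: S, T, Y. Aromatic: F, W, Y.
Hydroxyl-bearing residues here: none (0).
Aromatic residues here: Phe4 (1).
(Y belongs to both groups, but none appear in this sequence.) Total = 0 + 1 = 1.

1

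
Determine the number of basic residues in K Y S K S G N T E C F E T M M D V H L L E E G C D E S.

K, R, and H are the three residues with basic side chains (ε-amine, guanidinium, and imidazole respectively).
Matching residues: K1, K4, H18.

3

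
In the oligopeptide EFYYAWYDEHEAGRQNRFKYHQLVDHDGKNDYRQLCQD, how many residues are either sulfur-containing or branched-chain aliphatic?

4

Sulfur-containing: C, M. Branched-chain aliphatic: I, L, V.
Sulfur-containing residues here: C36 (1).
Branched-chain aliphatic residues here: L23, V24, L35 (3).
The two groups share no amino acid, so total = 1 + 3 = 4.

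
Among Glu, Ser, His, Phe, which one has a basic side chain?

His

Lysine (K), arginine (R), and histidine (H) have basic, nitrogen-containing side chains.
Of the listed options, only His belongs to this group.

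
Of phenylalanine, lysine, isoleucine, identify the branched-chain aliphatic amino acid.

Valine (V), leucine (L), and isoleucine (I) are the branched-chain amino acids.
Of the listed options, only isoleucine belongs to this group.

isoleucine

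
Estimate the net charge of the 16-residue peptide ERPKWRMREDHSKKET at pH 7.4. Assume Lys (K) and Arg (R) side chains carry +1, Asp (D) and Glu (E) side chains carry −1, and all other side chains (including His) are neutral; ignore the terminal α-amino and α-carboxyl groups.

+2

Positive (K, R): R2, K4, R6, R8, K13, K14 → +6.
Negative (D, E): E1, E9, D10, E15 → −4.
Net charge = (+6) + (−4) = +2.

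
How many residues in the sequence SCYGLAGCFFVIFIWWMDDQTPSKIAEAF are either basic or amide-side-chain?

Basic: H, K, R. Amide-side-chain: N, Q.
Basic residues here: K24 (1).
Amide-side-chain residues here: Q20 (1).
The two groups share no amino acid, so total = 1 + 1 = 2.

2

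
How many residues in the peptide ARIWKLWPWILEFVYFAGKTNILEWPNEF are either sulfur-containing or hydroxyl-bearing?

2

Sulfur-containing: C, M. Hydroxyl-bearing: S, T, Y.
Sulfur-containing residues here: none (0).
Hydroxyl-bearing residues here: Y15, T20 (2).
The two groups share no amino acid, so total = 0 + 2 = 2.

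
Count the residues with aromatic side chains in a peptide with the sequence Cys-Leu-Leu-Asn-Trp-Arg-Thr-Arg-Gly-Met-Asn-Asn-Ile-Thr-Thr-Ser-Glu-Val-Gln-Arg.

Phenylalanine (F), tryptophan (W), and tyrosine (Y) have aromatic ring side chains.
Matching residues: Trp5.

1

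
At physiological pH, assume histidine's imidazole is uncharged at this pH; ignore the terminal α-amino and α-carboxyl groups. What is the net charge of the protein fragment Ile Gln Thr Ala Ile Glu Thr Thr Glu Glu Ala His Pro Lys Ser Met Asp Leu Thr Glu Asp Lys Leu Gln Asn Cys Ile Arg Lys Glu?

At pH ~7.4 the Lys and Arg side chains are protonated (+1), the Asp and Glu side chains are deprotonated (−1), and with His taken as neutral all other side chains carry no charge.
Positive (K, R): Lys14, Lys22, Arg28, Lys29 → +4.
Negative (D, E): Glu6, Glu9, Glu10, Asp17, Glu20, Asp21, Glu30 → −7.
Net charge = (+4) + (−7) = −3.

-3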